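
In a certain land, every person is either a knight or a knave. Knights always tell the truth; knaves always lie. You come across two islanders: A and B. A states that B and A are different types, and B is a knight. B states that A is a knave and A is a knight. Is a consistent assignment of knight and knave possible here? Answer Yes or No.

Yes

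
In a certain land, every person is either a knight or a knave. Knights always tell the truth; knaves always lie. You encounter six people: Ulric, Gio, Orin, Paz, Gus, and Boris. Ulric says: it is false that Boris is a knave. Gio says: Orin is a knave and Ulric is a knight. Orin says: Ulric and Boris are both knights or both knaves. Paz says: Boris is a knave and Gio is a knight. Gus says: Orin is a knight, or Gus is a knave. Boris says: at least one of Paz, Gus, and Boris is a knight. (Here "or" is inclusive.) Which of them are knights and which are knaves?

Ulric is a knight; "it is false that Boris is a knave" is True, as required.
Gio is a knave; "Orin is a knave and Ulric is a knight" is false, as required.
Since Orin is a knight, "Ulric and Boris are both knights or both knaves" needs to be True, which holds.
Paz (knave): "Boris is a knave and Gio is a knight" — false. ✓
Gus (knight): "Orin is a knight, or Gus is a knave" — True. ✓
As a knight, Boris's statement "at least one of Paz, Gus, and Boris is a knight" should be True; it is.

Knights: Ulric, Orin, Gus, and Boris. Knaves: Gio and Paz.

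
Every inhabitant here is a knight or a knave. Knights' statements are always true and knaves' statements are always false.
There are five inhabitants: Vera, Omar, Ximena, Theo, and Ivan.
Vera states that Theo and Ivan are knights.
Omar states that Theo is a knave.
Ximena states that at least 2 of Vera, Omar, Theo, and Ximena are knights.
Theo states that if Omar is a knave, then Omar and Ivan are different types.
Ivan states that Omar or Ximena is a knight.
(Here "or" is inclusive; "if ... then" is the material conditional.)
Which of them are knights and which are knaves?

Knights: Vera, Ximena, Theo, and Ivan. Knaves: Omar.

Suppose Vera is a knave. Then Vera's statement "Theo and Ivan are knights" would have to be false. Checking the 16 ways to assign the others, none is consistent with every speaker.
(For instance, with Omar=knave, Ximena=knight, Theo=knight, Ivan=knight, Vera's claim "Theo and Ivan are knights" comes out true where it would need to be false.)
So Vera must be a knight, making "Theo and Ivan are knights" true. Taking Vera=knight, Omar=knave, Ximena=knight, Theo=knight, Ivan=knight, each remaining statement checks out:
  Omar (knave): "Theo is a knave" — false. ✓
  Ximena (knight): "at least 2 of Vera, Omar, Theo, and Ximena are knights" — true. ✓
  Theo (knight): "if Omar is a knave, then Omar and Ivan are different types" — true. ✓
  Ivan (knight): "Omar or Ximena is a knight" — true. ✓
This is the unique consistent assignment.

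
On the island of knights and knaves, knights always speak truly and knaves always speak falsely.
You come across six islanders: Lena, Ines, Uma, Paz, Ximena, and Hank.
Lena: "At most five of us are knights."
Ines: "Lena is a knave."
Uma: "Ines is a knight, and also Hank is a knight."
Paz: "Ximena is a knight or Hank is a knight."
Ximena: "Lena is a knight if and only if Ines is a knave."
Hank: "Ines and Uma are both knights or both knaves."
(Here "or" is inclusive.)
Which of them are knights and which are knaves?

Knights: Lena, Paz, Ximena, and Hank. Knaves: Ines and Uma.

Lena is a knight; "at most five of us are knights" is true, as required.
Since Ines is a knave, "Lena is a knave" needs to be false, which holds.
Uma is a knave, so "Ines is a knight, and also Hank is a knight" must be false — and it is.
Paz is a knight; "Ximena is a knight or Hank is a knight" is true, as required.
Ximena is a knight; "Lena is a knight if and only if Ines is a knave" is true, as required.
Hank (knight): "Ines and Uma are both knights or both knaves" — true. ✓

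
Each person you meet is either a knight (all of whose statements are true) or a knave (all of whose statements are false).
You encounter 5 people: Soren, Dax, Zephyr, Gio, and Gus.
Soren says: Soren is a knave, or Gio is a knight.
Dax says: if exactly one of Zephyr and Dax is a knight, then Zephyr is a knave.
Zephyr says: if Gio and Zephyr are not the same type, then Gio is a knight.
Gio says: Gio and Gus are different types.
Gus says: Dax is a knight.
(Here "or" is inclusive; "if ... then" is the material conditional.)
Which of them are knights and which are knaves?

Soren is a knight, so "Soren is a knave, or Gio is a knight" must be True — and it is.
As a knave, Dax's statement "if exactly one of Zephyr and Dax is a knight, then Zephyr is a knave" should be False; it is.
Zephyr is a knight, so "if Gio and Zephyr are not the same type, then Gio is a knight" must be True — and it is.
Gio is a knight; "Gio and Gus are different types" is True, as required.
Gus is a knave, and the claim "Dax is a knight" is indeed False.

Soren is a knight, Dax is a knave, Zephyr is a knight, Gio is a knight, and Gus is a knave.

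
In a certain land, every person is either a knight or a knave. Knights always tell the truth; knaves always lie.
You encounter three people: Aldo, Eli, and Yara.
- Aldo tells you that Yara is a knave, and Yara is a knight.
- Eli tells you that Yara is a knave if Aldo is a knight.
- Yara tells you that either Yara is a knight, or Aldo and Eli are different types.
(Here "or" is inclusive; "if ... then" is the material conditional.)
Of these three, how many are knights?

2

The unique consistent assignment is Aldo=knave, Eli=knight, Yara=knight.
That has 2 knights.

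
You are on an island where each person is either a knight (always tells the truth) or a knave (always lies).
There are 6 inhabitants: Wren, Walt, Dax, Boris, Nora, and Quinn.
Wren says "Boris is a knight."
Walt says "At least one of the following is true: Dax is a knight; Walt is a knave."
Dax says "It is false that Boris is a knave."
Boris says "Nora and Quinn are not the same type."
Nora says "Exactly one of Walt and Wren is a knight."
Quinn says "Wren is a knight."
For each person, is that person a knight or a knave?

Since Wren is a knight, "Boris is a knight" needs to be true, which holds.
Since Walt is a knight, "at least one of the following is true: Dax is a knight; Walt is a knave" needs to be true, which holds.
Dax is a knight, so "it is false that Boris is a knave" must be true — and it is.
Since Boris is a knight, "Nora and Quinn are not the same type" needs to be true, which holds.
Since Nora is a knave, "exactly one of Walt and Wren is a knight" needs to be False, which holds.
Quinn is a knight; "Wren is a knight" is true, as required.

Knights: Wren, Walt, Dax, Boris, and Quinn. Knaves: Nora.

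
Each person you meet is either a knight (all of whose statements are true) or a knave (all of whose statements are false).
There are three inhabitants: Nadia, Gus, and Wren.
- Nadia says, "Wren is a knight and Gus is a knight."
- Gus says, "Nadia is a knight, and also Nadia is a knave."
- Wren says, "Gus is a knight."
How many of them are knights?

0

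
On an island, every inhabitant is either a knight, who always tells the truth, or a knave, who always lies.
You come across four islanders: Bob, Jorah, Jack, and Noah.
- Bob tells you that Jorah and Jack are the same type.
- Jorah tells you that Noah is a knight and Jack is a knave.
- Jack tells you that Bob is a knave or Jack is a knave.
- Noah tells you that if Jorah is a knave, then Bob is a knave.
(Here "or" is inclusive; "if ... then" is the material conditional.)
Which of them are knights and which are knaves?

Bob is a knave, Jorah is a knave, Jack is a knight, and Noah is a knight.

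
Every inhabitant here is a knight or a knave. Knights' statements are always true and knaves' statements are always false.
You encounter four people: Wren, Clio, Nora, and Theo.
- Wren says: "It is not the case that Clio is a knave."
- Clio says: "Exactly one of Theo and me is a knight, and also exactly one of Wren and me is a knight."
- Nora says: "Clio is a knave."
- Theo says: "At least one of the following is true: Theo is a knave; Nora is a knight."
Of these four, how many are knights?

2

The unique consistent assignment is Wren=knave, Clio=knave, Nora=knight, Theo=knight.
That has 2 knights.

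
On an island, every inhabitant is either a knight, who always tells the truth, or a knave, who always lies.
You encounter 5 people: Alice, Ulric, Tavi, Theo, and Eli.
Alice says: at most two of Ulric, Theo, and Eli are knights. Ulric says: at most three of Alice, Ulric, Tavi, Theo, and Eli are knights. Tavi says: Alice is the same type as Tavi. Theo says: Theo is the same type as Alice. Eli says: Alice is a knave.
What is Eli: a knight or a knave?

Eli is a knave.

Consistent assignments: {Alice=knight, Ulric=knight, Tavi=knight, Theo=knave, Eli=knave}; {Alice=knight, Ulric=knight, Tavi=knave, Theo=knight, Eli=knave}; {Alice=knight, Ulric=knight, Tavi=knave, Theo=knave, Eli=knave}
In every consistent assignment, Eli is a knave.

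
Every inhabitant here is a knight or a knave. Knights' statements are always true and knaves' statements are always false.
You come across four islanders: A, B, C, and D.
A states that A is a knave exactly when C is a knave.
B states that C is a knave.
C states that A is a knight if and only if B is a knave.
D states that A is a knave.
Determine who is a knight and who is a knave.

A is a knight, B is a knave, C is a knight, and D is a knave.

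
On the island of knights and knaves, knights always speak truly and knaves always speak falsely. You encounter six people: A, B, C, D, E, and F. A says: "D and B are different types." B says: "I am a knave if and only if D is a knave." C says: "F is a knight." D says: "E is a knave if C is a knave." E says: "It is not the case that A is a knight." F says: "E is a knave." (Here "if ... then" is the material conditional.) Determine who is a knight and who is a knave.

A is a knight, B is a knave, C is a knight, D is a knight, E is a knave, and F is a knight.

A (knight): "D and B are different types" — true. ✓
B (knave): "I am a knave if and only if D is a knave" — False. ✓
As a knight, C's statement "F is a knight" should be true; it is.
D is a knight; "E is a knave if C is a knave" is true, as required.
E is a knave; "it is not the case that A is a knight" is False, as required.
F is a knight, so "E is a knave" must be true — and it is.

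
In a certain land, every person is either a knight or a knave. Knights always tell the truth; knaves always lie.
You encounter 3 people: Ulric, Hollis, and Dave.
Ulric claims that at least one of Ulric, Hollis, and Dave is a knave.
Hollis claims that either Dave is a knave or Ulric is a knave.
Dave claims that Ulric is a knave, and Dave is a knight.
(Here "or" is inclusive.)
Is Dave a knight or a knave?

Dave is a knave.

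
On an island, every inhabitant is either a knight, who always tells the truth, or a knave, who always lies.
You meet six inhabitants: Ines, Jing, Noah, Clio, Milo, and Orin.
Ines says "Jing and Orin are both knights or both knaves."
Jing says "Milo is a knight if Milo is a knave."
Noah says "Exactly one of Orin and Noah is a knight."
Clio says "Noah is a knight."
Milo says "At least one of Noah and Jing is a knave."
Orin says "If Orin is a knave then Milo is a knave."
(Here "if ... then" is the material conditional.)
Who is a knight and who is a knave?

Ines is a knave, Jing is a knight, Noah is a knave, Clio is a knave, Milo is a knight, and Orin is a knave.

Ines (knave): "Jing and Orin are both knights or both knaves" — false. ✓
Jing (knight): "Milo is a knight if Milo is a knave" — True. ✓
Noah is a knave, so "exactly one of Orin and Noah is a knight" must be false — and it is.
Clio is a knave; "Noah is a knight" is false, as required.
Milo is a knight, so "at least one of Noah and Jing is a knave" must be True — and it is.
Since Orin is a knave, "if Orin is a knave then Milo is a knave" needs to be false, which holds.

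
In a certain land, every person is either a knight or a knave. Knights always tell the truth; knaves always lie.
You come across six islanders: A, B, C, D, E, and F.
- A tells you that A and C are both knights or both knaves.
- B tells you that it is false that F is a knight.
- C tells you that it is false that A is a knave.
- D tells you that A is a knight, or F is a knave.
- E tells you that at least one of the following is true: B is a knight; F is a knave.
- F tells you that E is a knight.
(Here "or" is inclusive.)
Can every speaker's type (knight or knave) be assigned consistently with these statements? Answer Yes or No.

No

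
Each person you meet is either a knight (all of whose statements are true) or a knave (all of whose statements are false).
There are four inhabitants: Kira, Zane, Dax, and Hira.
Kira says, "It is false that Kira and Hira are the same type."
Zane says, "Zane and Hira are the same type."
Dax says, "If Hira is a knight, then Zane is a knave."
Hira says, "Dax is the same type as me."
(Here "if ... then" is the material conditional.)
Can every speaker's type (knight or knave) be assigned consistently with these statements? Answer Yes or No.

No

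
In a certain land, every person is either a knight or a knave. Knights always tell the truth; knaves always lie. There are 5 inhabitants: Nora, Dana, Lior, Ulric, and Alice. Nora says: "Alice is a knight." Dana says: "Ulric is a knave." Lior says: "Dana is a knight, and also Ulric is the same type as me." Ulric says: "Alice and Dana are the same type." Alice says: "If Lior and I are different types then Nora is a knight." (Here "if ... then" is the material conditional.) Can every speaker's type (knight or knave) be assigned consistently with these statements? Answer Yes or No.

Checking all 32 assignments, each has at least one speaker whose statement's truth value contradicts their type.

No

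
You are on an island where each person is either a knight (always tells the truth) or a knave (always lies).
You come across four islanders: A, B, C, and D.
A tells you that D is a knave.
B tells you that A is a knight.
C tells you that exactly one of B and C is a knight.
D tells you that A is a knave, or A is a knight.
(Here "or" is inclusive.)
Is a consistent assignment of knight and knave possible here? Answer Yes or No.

One consistent assignment: A=knave, B=knave, C=knight, D=knight.

Yes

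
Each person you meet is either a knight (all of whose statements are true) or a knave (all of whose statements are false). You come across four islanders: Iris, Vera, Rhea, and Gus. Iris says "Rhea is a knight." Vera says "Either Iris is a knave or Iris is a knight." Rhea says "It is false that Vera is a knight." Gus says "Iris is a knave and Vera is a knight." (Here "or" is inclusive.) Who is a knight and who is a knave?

Iris is a knave, and the claim "Rhea is a knight" is indeed false.
Vera is a knight, so "either Iris is a knave or Iris is a knight" must be True — and it is.
As a knave, Rhea's statement "it is false that Vera is a knight" should be false; it is.
Gus (knight): "Iris is a knave and Vera is a knight" — True. ✓

Iris is a knave, Vera is a knight, Rhea is a knave, and Gus is a knight.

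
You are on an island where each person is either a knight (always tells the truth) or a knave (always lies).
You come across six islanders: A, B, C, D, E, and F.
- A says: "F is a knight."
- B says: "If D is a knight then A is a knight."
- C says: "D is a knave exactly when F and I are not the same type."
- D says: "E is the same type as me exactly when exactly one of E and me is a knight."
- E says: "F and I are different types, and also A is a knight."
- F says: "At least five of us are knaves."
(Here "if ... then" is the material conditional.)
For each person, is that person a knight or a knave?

Knights: B and C. Knaves: A, D, E, and F.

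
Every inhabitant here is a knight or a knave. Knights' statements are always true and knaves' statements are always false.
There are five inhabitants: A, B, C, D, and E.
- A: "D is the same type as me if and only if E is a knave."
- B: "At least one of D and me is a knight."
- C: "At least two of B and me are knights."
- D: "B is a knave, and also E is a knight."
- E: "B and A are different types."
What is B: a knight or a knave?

B is a knight.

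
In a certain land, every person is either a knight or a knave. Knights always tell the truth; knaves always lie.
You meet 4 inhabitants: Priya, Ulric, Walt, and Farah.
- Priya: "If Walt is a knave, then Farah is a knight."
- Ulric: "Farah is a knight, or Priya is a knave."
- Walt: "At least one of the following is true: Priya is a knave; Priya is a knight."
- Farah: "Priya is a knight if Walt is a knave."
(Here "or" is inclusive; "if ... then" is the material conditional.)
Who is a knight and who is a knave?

Priya is a knight, Ulric is a knight, Walt is a knight, and Farah is a knight.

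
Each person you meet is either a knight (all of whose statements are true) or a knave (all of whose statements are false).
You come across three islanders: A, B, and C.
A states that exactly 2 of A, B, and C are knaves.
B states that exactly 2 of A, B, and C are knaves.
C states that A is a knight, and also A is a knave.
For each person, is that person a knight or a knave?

A is a knave, B is a knave, and C is a knave.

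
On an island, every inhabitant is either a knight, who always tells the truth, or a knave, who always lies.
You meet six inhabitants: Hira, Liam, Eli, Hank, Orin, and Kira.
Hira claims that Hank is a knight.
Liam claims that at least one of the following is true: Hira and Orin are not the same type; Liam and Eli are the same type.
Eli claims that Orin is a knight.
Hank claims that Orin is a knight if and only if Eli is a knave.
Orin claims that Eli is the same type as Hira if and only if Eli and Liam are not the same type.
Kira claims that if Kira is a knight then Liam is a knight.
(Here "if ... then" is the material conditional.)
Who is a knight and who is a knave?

Hira is a knave, Liam is a knight, Eli is a knight, Hank is a knave, Orin is a knight, and Kira is a knight.

Hira is a knave, so "Hank is a knight" must be False — and it is.
Since Liam is a knight, "at least one of the following is true: Hira and Orin are not the same type; Liam and Eli are the same type" needs to be true, which holds.
Eli is a knight, and the claim "Orin is a knight" is indeed true.
Hank is a knave; "Orin is a knight if and only if Eli is a knave" is False, as required.
Orin is a knight, and the claim "Eli is the same type as Hira if and only if Eli and Liam are not the same type" is indeed true.
Kira is a knight, and the claim "if Kira is a knight then Liam is a knight" is indeed true.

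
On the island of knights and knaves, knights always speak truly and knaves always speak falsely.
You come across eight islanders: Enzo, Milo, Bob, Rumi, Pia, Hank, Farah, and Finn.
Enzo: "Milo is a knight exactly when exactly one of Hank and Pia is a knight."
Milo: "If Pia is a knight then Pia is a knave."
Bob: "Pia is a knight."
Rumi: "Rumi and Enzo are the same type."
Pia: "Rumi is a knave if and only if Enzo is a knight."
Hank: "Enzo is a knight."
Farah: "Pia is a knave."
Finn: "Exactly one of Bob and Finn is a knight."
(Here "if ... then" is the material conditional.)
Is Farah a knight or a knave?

Farah is a knight.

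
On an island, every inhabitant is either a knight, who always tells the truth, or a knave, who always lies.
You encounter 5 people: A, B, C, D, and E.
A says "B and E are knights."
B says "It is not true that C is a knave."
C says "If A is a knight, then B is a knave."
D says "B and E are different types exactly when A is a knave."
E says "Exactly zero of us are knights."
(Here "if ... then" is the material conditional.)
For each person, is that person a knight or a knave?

Suppose A is a knight. Then A's statement "B and E are knights" would have to be true. Checking the 16 ways to assign the others, none is consistent with every speaker.
(For instance, with B=knight, C=knight, D=knight, E=knave, A's claim "B and E are knights" comes out false where it would need to be true.)
So A must be a knave, making "B and E are knights" false. Taking A=knave, B=knight, C=knight, D=knight, E=knave, each remaining statement checks out:
  B (knight): "it is not true that C is a knave" — true. ✓
  C (knight): "if A is a knight, then B is a knave" — true. ✓
  D (knight): "B and E are different types exactly when A is a knave" — true. ✓
  E (knave): "exactly zero of us are knights" — false. ✓
This is the unique consistent assignment.

Knights: B, C, and D. Knaves: A and E.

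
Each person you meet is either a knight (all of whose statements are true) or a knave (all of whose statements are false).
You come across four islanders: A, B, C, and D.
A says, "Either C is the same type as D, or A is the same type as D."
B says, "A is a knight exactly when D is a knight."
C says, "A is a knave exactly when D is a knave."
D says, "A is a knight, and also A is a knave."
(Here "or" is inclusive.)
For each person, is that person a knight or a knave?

A is a knight, and the claim "either C is the same type as D, or A is the same type as D" is indeed True.
B is a knave, so "A is a knight exactly when D is a knight" must be false — and it is.
Since C is a knave, "A is a knave exactly when D is a knave" needs to be false, which holds.
As a knave, D's statement "A is a knight, and also A is a knave" should be false; it is.

A is a knight, B is a knave, C is a knave, and D is a knave.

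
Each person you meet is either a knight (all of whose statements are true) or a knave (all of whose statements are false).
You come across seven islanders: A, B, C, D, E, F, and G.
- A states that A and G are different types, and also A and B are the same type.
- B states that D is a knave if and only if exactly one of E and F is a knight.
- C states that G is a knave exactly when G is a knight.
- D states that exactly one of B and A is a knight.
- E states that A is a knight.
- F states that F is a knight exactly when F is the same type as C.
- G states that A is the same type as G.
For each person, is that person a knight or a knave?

A is a knight, B is a knight, C is a knave, D is a knave, E is a knight, F is a knave, and G is a knave.

A is a knight, so "A and G are different types, and also A and B are the same type" must be True — and it is.
Since B is a knight, "D is a knave if and only if exactly one of E and F is a knight" needs to be True, which holds.
C (knave): "G is a knave exactly when G is a knight" — false. ✓
As a knave, D's statement "exactly one of B and A is a knight" should be false; it is.
E (knight): "A is a knight" — True. ✓
Since F is a knave, "F is a knight exactly when F is the same type as C" needs to be false, which holds.
G is a knave, so "A is the same type as G" must be false — and it is.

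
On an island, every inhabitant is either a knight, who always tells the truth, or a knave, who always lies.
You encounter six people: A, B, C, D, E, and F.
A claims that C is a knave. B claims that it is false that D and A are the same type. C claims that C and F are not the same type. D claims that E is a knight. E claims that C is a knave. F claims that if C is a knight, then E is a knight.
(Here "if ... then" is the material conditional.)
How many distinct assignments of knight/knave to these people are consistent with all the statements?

Consistent assignments:
  A=knave, B=knave, C=knight, D=knave, E=knave, F=knave

1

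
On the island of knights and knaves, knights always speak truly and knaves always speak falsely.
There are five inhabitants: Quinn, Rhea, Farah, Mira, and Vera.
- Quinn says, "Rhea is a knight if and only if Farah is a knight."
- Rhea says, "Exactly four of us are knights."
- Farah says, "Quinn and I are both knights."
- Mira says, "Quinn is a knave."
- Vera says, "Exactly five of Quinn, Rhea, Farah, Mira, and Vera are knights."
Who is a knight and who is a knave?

Knights: Quinn. Knaves: Rhea, Farah, Mira, and Vera.

Quinn is a knight, and the claim "Rhea is a knight if and only if Farah is a knight" is indeed true.
As a knave, Rhea's statement "exactly four of us are knights" should be False; it is.
Farah is a knave; "Quinn and I are both knights" is False, as required.
As a knave, Mira's statement "Quinn is a knave" should be False; it is.
Vera is a knave; "exactly five of Quinn, Rhea, Farah, Mira, and Vera are knights" is False, as required.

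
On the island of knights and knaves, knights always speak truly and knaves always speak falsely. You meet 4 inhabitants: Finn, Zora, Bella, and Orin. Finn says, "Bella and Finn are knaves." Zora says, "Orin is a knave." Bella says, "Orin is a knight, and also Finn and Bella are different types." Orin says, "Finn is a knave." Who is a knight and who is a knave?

Suppose Finn is a knight. Then Finn's statement "Bella and Finn are knaves" would have to be true. Checking the 8 ways to assign the others, none is consistent with every speaker.
(For instance, with Zora=knave, Bella=knight, Orin=knight, Finn's claim "Bella and Finn are knaves" comes out false where it would need to be true.)
So Finn must be a knave, making "Bella and Finn are knaves" false. Taking Finn=knave, Zora=knave, Bella=knight, Orin=knight, each remaining statement checks out:
  Zora (knave): "Orin is a knave" — false. ✓
  Bella (knight): "Orin is a knight, and also Finn and Bella are different types" — true. ✓
  Orin (knight): "Finn is a knave" — true. ✓
This is the unique consistent assignment.

Knights: Bella and Orin. Knaves: Finn and Zora.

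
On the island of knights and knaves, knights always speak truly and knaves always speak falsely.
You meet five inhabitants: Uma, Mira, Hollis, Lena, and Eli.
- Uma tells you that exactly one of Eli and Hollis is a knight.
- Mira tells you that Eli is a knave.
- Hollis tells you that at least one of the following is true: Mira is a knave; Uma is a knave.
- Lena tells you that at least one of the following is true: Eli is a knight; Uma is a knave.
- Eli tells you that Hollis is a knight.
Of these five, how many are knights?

3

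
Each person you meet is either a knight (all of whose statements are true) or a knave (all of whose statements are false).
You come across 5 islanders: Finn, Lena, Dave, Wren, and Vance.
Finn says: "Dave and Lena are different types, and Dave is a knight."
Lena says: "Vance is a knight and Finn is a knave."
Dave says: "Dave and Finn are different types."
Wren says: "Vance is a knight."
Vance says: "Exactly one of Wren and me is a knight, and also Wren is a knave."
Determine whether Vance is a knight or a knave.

Vance is a knave.

Consistent assignments: {Finn=knave, Lena=knave, Dave=knave, Wren=knave, Vance=knave}
In every consistent assignment, Vance is a knave.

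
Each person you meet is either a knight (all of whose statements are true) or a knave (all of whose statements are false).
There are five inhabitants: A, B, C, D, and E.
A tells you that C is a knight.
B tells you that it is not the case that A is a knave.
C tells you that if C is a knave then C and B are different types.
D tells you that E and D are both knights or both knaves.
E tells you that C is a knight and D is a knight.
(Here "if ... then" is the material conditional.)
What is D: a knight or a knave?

Consistent assignments: {A=knight, B=knight, C=knight, D=knight, E=knight}
In every consistent assignment, D is a knight.

D is a knight.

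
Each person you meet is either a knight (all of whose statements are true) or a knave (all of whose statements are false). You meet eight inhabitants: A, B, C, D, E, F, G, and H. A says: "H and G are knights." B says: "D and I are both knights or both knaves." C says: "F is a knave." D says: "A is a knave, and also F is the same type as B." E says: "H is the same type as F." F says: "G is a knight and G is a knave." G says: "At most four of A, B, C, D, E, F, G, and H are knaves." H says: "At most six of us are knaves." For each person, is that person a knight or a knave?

A is a knave, B is a knave, C is a knight, D is a knight, E is a knave, F is a knave, G is a knave, and H is a knight.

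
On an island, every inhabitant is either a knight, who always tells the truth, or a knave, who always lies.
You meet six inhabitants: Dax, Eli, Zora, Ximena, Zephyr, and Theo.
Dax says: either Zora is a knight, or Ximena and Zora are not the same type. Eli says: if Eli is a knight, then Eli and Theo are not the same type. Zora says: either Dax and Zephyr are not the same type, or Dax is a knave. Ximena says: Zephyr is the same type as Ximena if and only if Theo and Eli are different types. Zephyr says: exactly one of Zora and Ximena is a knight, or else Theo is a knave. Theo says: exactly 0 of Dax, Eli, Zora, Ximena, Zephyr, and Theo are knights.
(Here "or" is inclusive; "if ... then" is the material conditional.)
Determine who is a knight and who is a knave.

Knights: Dax, Eli, Ximena, and Zephyr. Knaves: Zora and Theo.

Since Dax is a knight, "either Zora is a knight, or Ximena and Zora are not the same type" needs to be True, which holds.
Since Eli is a knight, "if Eli is a knight, then Eli and Theo are not the same type" needs to be True, which holds.
Zora is a knave, so "either Dax and Zephyr are not the same type, or Dax is a knave" must be False — and it is.
Since Ximena is a knight, "Zephyr is the same type as Ximena if and only if Theo and Eli are different types" needs to be True, which holds.
Since Zephyr is a knight, "exactly one of Zora and Ximena is a knight, or else Theo is a knave" needs to be True, which holds.
Since Theo is a knave, "exactly 0 of Dax, Eli, Zora, Ximena, Zephyr, and Theo are knights" needs to be False, which holds.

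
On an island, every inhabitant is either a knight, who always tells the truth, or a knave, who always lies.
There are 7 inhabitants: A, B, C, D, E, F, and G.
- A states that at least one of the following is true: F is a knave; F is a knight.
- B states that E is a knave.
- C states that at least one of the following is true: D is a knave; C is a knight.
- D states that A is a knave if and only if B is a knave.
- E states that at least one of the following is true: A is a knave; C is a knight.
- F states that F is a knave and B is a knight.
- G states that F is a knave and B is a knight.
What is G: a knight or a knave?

G is a knave.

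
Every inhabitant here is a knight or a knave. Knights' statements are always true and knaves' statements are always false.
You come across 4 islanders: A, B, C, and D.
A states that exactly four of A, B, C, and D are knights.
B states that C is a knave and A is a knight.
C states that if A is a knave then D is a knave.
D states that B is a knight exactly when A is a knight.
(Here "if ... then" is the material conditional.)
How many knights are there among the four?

1

The unique consistent assignment is A=knave, B=knave, C=knave, D=knight.
That has 1 knight.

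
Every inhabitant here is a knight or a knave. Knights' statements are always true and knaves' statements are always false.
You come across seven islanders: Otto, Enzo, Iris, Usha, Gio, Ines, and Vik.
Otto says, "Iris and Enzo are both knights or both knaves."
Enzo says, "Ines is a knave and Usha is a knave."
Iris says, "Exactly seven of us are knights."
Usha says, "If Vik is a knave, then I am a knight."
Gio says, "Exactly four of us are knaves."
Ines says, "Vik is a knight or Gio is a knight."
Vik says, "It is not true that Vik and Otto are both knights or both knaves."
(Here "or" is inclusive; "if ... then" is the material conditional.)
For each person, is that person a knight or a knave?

Otto is a knave, Enzo is a knight, Iris is a knave, Usha is a knave, Gio is a knave, Ines is a knave, and Vik is a knave.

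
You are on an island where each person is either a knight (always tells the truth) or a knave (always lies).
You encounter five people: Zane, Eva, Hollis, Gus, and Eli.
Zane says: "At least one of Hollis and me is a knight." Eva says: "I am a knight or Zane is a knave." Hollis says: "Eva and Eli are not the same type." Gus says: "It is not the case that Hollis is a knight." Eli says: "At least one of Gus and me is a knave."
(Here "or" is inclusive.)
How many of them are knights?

3

The unique consistent assignment is Zane=knight, Eva=knave, Hollis=knight, Gus=knave, Eli=knight.
That has 3 knights.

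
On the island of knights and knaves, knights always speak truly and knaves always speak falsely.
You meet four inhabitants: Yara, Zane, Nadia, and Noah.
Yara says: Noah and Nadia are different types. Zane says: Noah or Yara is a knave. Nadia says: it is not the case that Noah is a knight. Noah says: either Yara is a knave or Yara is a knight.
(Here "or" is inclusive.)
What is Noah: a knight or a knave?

Noah is a knight.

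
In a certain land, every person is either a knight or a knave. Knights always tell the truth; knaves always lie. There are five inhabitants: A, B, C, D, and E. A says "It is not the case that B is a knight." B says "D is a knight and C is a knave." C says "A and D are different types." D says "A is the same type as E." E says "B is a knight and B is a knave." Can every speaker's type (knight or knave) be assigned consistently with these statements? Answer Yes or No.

One consistent assignment: A=knight, B=knave, C=knight, D=knave, E=knave.

Yes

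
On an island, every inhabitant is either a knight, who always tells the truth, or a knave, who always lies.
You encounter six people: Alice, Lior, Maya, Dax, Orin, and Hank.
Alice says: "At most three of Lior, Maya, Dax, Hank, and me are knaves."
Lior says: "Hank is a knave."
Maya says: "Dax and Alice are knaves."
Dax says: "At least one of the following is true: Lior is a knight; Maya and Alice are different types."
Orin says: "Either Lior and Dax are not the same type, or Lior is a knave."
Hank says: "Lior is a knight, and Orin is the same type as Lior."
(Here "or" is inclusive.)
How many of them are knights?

3

The unique consistent assignment is Alice=knight, Lior=knight, Maya=knave, Dax=knight, Orin=knave, Hank=knave.
That has 3 knights.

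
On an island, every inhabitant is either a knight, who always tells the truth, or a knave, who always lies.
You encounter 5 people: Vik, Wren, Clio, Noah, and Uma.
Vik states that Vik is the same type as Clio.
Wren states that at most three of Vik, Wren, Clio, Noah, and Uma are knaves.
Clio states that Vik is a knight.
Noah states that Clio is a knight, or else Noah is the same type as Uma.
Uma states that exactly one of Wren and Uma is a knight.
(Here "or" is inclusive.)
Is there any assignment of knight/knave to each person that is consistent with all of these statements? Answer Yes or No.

No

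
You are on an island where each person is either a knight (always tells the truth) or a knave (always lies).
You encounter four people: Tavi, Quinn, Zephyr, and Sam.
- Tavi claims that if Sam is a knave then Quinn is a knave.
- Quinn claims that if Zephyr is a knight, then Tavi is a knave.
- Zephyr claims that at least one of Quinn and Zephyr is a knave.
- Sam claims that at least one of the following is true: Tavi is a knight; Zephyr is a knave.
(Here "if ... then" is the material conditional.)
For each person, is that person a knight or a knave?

Tavi is a knight, Quinn is a knave, Zephyr is a knight, and Sam is a knight.

Since Tavi is a knight, "if Sam is a knave then Quinn is a knave" needs to be true, which holds.
Quinn is a knave, and the claim "if Zephyr is a knight, then Tavi is a knave" is indeed false.
Zephyr (knight): "at least one of Quinn and Zephyr is a knave" — true. ✓
Sam (knight): "at least one of the following is true: Tavi is a knight; Zephyr is a knave" — true. ✓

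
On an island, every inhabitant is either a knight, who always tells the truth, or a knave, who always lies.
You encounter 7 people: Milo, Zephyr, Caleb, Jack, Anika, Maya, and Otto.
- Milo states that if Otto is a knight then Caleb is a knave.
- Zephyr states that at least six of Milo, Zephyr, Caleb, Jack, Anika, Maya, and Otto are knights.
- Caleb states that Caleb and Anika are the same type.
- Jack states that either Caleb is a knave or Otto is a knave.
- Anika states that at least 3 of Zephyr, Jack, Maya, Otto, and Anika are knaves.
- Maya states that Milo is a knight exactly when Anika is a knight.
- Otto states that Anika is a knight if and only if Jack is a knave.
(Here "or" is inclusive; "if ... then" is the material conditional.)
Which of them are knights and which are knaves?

Milo is a knave, and the claim "if Otto is a knight then Caleb is a knave" is indeed false.
Since Zephyr is a knave, "at least six of Milo, Zephyr, Caleb, Jack, Anika, Maya, and Otto are knights" needs to be false, which holds.
As a knight, Caleb's statement "Caleb and Anika are the same type" should be true; it is.
Jack is a knave, so "either Caleb is a knave or Otto is a knave" must be false — and it is.
Anika is a knight, and the claim "at least 3 of Zephyr, Jack, Maya, Otto, and Anika are knaves" is indeed true.
Maya is a knave, so "Milo is a knight exactly when Anika is a knight" must be false — and it is.
Otto is a knight, so "Anika is a knight if and only if Jack is a knave" must be true — and it is.

Milo is a knave, Zephyr is a knave, Caleb is a knight, Jack is a knave, Anika is a knight, Maya is a knave, and Otto is a knight.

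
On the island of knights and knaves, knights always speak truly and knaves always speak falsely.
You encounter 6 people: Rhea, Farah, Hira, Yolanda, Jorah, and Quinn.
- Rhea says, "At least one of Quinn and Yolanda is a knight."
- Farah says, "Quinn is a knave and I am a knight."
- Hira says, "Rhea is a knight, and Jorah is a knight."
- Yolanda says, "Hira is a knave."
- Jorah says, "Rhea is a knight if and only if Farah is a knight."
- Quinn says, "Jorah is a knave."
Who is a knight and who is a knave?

Knights: Rhea, Yolanda, and Quinn. Knaves: Farah, Hira, and Jorah.

Rhea is a knight, so "at least one of Quinn and Yolanda is a knight" must be True — and it is.
Farah is a knave, and the claim "Quinn is a knave and I am a knight" is indeed false.
Hira is a knave, so "Rhea is a knight, and Jorah is a knight" must be false — and it is.
As a knight, Yolanda's statement "Hira is a knave" should be True; it is.
As a knave, Jorah's statement "Rhea is a knight if and only if Farah is a knight" should be false; it is.
Since Quinn is a knight, "Jorah is a knave" needs to be True, which holds.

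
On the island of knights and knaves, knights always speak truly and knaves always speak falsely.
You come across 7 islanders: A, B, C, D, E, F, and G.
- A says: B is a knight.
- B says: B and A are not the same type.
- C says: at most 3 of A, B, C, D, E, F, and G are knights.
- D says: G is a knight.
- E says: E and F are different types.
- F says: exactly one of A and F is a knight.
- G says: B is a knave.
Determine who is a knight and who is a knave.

A is a knave, so "B is a knight" must be False — and it is.
B is a knave, and the claim "B and A are not the same type" is indeed False.
C is a knight; "at most 3 of A, B, C, D, E, F, and G are knights" is true, as required.
D is a knight, so "G is a knight" must be true — and it is.
E is a knave, and the claim "E and F are different types" is indeed False.
As a knave, F's statement "exactly one of A and F is a knight" should be False; it is.
As a knight, G's statement "B is a knave" should be true; it is.

Knights: C, D, and G. Knaves: A, B, E, and F.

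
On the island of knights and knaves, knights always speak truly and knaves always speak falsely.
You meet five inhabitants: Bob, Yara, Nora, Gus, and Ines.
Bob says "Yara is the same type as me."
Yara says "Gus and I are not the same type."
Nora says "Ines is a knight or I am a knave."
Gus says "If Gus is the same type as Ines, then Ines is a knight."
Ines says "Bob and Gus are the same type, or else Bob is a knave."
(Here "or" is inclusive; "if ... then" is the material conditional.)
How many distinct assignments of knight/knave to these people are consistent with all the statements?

0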